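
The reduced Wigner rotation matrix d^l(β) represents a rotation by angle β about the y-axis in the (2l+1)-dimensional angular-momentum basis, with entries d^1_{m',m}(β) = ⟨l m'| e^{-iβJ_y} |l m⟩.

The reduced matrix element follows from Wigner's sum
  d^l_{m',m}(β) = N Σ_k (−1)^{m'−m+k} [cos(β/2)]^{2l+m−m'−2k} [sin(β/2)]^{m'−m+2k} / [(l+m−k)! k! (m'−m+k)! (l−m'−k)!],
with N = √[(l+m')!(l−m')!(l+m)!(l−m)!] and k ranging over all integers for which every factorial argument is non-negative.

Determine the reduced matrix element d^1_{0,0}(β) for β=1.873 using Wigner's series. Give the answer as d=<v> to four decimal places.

d^1_{0,0}(β=1.873) via Wigner's sum:
With c≡cos(β/2)=0.592611 and s≡sin(β/2)=0.805489, N=[1·1·1·1]^{1/2}=1.000000
The bounds max(0,m−m')=0 and min(l+m,l−m')=1 give 2 terms
  k=0: (−1)^0·1.0000/(1)·0.5926^2·0.8055^0 = +0.351188
  k=1: (−1)^1·1.0000/(1)·0.5926^0·0.8055^2 = -0.648812
d^1_{0,0}(1.873) = +0.351188 -0.648812 = -0.297625

d=-0.2976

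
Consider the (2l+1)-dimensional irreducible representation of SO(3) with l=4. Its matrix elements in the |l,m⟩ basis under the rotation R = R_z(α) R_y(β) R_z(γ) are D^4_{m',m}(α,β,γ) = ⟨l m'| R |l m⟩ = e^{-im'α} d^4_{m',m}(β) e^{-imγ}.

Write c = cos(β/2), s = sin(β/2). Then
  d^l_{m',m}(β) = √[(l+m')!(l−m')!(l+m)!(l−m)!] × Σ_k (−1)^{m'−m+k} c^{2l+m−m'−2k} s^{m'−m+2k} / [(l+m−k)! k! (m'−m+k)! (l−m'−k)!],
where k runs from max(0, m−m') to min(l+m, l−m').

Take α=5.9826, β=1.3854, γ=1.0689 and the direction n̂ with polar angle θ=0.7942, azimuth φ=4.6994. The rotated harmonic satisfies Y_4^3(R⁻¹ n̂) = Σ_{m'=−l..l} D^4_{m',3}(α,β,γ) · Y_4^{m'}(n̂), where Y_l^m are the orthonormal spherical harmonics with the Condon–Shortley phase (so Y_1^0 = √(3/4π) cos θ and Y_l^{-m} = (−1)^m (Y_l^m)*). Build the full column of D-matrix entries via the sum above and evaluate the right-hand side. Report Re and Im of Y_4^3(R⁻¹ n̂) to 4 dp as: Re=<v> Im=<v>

Need the full column D^4_{m',3} for m'=−4..4 at α=5.9826, β=1.3854, γ=1.0689.
cos(β/2)=0.769525, sin(β/2)=0.638617
d^4_{-4,3}: single k=7 term ⇒ +0.094287;  D = -0.028165+0.089982i
d^4_{-3,3}: k∈[6..7] ⇒ +0.281182 -0.027665 = +0.253517;  D = -0.143968+0.208672i
d^4_{-2,3}: k∈[5..6] ⇒ +0.543320 -0.124730 = +0.418590;  D = -0.329065+0.258716i
d^4_{-1,3}: k∈[4..5] ⇒ +0.771563 -0.318830 = +0.452733;  D = -0.422797+0.161896i
d^4_{0,3}: k∈[3..4] ⇒ +0.831569 -0.572710 = +0.258859;  D = -0.258311+0.016842i
d^4_{1,3}: k∈[2..3] ⇒ +0.672181 -0.771563 = -0.099382;  D = +0.096639+0.023187i
d^4_{2,3}: k∈[1..2] ⇒ +0.381823 -0.788896 = -0.407073;  D = +0.349971+0.207915i
d^4_{3,3}: k∈[0..1] ⇒ +0.122965 -0.592808 = -0.469844;  D = +0.314774+0.348813i
d^4_{4,3}: single k=0 term ⇒ -0.288631;  D = +0.121256+0.261925i
Y_4^{m'}(θ=0.7942,φ=4.6994) and Σ D·Y over m':
  (-0.0282+0.0900i)·(+0.1144+0.0059i)  (-0.1440+0.2087i)·(+0.0124-0.3181i)  (-0.3291+0.2587i)·(-0.4149-0.0108i)  (-0.4228+0.1619i)·(-0.0013+0.1037i)  (-0.2583+0.0168i)·(-0.3482+0.0000i)  (+0.0966+0.0232i)·(+0.0013+0.1037i)  (+0.3500+0.2079i)·(-0.4149+0.0108i)  (+0.3148+0.3488i)·(-0.0124-0.3181i)  (+0.1213+0.2619i)·(+0.1144-0.0059i)
Y_4^3(R⁻¹ n̂) = +0.246661-0.242849i

Re=0.2467 Im=-0.2428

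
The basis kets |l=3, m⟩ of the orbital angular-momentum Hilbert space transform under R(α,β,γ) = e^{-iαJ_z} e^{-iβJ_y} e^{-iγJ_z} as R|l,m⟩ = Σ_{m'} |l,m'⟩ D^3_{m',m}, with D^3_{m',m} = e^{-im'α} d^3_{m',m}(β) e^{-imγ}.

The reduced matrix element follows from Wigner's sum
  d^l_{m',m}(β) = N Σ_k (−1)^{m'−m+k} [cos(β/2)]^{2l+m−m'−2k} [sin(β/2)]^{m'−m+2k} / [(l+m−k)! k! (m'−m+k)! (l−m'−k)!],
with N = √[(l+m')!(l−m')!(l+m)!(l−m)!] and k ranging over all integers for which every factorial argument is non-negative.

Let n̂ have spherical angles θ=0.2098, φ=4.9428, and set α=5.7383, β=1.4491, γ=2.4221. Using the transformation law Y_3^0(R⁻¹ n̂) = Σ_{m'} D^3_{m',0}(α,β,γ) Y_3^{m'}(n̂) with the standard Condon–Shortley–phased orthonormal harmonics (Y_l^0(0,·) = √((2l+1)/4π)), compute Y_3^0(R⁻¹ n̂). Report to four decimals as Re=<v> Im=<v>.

Need the full column D^3_{m',0} for m'=−3..3 at α=5.7383, β=1.4491, γ=2.4221.
cos(β/2)=0.748798, sin(β/2)=0.662799
d^3_{-3,0}: single k=3 term ⇒ +0.546705;  D = -0.034889-0.545591i
d^3_{-2,0}: k∈[2..3] ⇒ +0.756453 -0.592674 = +0.163779;  D = +0.075779-0.145193i
d^3_{-1,0}: k∈[1..3] ⇒ +0.540499 -1.270428 +0.331790 = -0.398140;  D = -0.340484+0.206364i
d^3_{0,0}: k∈[0..3] ⇒ +0.176274 -1.242979 +0.973863 -0.084779 = -0.177622;  D = -0.177622+0.000000i
d^3_{1,0}: k∈[0..2] ⇒ -0.540499 +1.270428 -0.331790 = +0.398140;  D = +0.340484+0.206364i
d^3_{2,0}: k∈[0..1] ⇒ +0.756453 -0.592674 = +0.163779;  D = +0.075779+0.145193i
d^3_{3,0}: single k=0 term ⇒ -0.546705;  D = +0.034889-0.545591i
Y_3^{m'}(θ=0.2098,φ=4.9428) and Σ D·Y over m':
  (-0.0349-0.5456i)·(-0.0024-0.0029i)  (+0.0758-0.1452i)·(-0.0388+0.0193i)  (-0.3405+0.2064i)·(+0.0582+0.2479i)  (-0.1776+0.0000i)·(+0.6508+0.0000i)  (+0.3405+0.2064i)·(-0.0582+0.2479i)  (+0.0758+0.1452i)·(-0.0388-0.0193i)  (+0.0349-0.5456i)·(+0.0024-0.0029i)
Y_3^0(R⁻¹ n̂) = -0.260805+0.000000i

Re=-0.2608 Im=0.0000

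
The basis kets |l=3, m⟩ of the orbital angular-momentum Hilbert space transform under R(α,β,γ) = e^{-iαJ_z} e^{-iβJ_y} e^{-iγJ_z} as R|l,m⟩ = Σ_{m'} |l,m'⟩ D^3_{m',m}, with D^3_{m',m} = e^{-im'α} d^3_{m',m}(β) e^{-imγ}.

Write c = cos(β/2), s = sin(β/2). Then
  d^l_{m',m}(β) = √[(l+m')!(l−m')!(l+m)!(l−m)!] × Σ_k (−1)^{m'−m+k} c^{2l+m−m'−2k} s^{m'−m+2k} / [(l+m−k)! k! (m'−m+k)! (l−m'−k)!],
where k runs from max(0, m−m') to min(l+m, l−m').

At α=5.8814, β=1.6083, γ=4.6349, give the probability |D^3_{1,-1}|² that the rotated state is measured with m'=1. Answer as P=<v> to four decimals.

P=0.0308

D^3_{1,-1}(5.8814,1.6083,4.6349) = e^{-i·1·5.8814}·d^3_{1,-1}(1.6083)·e^{-i·-1·4.6349}. Compute d first:
c=cos(1.6083/2)=0.693724, s=sin(1.6083/2)=0.720241; N=√[24·2·2·24]=48.000000
k∈{0,1,2} keeps every argument non-negative
  k=0: (−1)^2·48.0000/(8)·0.6937^4·0.7202^2 = +0.720864
  k=1: (−1)^3·48.0000/(6)·0.6937^2·0.7202^4 = -1.036036
  k=2: (−1)^4·48.0000/(48)·0.6937^0·0.7202^6 = +0.139594
d^3_{1,-1}(1.6083) = +0.720864 -1.036036 +0.139594 = -0.175578
|D^3_{1,-1}|² = |d^3_{1,-1}(β)|² = (-0.175578)² = 0.030828 (the z-rotation phases have unit modulus)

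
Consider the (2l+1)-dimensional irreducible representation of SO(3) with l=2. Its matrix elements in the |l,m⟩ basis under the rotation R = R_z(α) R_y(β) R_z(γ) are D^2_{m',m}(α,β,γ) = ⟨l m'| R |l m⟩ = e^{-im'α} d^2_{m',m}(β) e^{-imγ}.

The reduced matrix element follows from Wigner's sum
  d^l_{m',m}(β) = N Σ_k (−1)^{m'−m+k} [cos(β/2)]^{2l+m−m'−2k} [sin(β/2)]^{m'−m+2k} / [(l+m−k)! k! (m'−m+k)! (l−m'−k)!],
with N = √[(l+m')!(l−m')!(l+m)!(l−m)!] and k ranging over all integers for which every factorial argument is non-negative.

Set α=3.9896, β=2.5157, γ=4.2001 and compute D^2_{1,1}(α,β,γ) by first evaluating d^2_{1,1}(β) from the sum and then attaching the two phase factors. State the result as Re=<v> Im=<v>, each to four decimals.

Re=0.0818 Im=0.2345

First d^2_{1,1}(β=2.5157), then the phase factors e^{-i(1)α} and e^{-i(1)γ}:
c=cos(2.5157/2)=0.307863, s=sin(2.5157/2)=0.951431; N=√[6·1·6·1]=6.000000
The bounds max(0,m−m')=0 and min(l+m,l−m')=1 give 2 terms
  k=0: (−1)^0·6.0000/(6)·0.3079^4·0.9514^0 = +0.008983
  k=1: (−1)^1·6.0000/(2)·0.3079^2·0.9514^2 = -0.257390
d^2_{1,1}(2.5157) = +0.008983 -0.257390 = -0.248406
Phases: e^{-i·(1)·3.9896}=-0.661479+0.749964i, e^{-i·(1)·4.2001}=-0.490174+0.871625i ⇒ D=+0.081837+0.234539i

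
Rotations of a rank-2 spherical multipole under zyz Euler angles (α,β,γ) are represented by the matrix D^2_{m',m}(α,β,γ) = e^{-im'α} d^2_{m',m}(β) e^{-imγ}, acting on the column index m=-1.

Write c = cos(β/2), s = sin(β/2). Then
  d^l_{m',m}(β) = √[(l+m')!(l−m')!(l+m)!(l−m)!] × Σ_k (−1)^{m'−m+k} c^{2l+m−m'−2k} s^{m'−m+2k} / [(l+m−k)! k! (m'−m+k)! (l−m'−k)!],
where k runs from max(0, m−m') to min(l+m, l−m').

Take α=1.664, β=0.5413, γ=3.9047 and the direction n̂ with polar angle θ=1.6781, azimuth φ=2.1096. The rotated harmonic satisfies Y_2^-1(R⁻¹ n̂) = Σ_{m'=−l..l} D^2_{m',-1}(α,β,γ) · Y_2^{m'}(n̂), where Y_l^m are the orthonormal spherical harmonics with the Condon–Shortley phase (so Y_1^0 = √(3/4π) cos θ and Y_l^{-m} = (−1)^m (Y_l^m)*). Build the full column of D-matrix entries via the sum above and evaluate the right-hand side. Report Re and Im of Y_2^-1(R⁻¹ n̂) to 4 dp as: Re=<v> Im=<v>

Need the full column D^2_{m',-1} for m'=−2..2 at α=1.664, β=0.5413, γ=3.9047.
cos(β/2)=0.963597, sin(β/2)=0.267358
d^2_{-2,-1}: single k=1 term ⇒ +0.478420;  D = +0.278478+0.389019i
d^2_{-1,-1}: k∈[0..1] ⇒ +0.862149 -0.199112 = +0.663037;  D = +0.500878-0.434441i
d^2_{0,-1}: k∈[0..1] ⇒ -0.585943 +0.045108 = -0.540835;  D = +0.390857+0.373809i
d^2_{1,-1}: k∈[0..1] ⇒ +0.199112 -0.005109 = +0.194003;  D = -0.120458+0.152075i
d^2_{2,-1}: single k=0 term ⇒ -0.036830;  D = -0.030874-0.020082i
Y_2^{m'}(θ=1.6781,φ=2.1096) and Σ D·Y over m':
  (+0.2785+0.3890i)·(-0.1808+0.3363i)  (+0.5009-0.4344i)·(+0.0422+0.0706i)  (+0.3909+0.3738i)·(-0.3045+0.0000i)  (-0.1205+0.1521i)·(-0.0422+0.0706i)  (-0.0309-0.0201i)·(-0.1808-0.3363i)
Y_2^-1(R⁻¹ n̂) = -0.255226-0.074385i

Re=-0.2552 Im=-0.0744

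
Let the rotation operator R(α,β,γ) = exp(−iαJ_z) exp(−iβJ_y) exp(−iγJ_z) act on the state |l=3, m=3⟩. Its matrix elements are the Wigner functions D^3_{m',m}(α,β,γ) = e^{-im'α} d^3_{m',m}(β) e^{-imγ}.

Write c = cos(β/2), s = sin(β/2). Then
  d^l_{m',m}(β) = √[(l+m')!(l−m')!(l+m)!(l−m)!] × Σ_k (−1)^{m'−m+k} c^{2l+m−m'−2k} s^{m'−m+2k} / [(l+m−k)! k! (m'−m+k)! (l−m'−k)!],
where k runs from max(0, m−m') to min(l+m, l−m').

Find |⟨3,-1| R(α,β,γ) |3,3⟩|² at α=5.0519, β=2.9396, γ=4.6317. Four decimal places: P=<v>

Split into d^3_{-1,3}(β=2.9396) × two z-phases.
With c≡cos(β/2)=0.100825 and s≡sin(β/2)=0.994904, N=[2·24·720·1]^{1/2}=185.903201
Admissible k: 4..4 (factorial args all ≥0)
  k=4: (−1)^0·185.9032/(48)·0.1008^2·0.9949^4 = +0.038575
d^3_{-1,3}(2.9396) = +0.038575
|D^3_{-1,3}|² = |d^3_{-1,3}(β)|² = (+0.038575)² = 0.001488 (the z-rotation phases have unit modulus)

P=0.0015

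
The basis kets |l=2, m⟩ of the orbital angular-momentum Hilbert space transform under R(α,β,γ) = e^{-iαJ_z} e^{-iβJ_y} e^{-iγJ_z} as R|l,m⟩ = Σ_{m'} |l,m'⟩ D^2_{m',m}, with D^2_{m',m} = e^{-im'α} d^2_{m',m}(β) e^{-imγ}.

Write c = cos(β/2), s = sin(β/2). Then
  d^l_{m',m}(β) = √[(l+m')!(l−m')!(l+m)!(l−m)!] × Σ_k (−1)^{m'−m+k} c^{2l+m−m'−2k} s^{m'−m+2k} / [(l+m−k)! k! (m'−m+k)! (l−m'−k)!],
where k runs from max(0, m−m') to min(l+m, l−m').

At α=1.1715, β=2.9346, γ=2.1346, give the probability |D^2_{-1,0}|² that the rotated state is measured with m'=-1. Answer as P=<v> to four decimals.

P=0.0607

D^2_{-1,0}(1.1715,2.9346,2.1346) = e^{-i·-1·1.1715}·d^2_{-1,0}(2.9346)·e^{-i·0·2.1346}. Compute d first:
c=cos(2.9346/2)=0.103312, s=sin(2.9346/2)=0.994649; N=√[1·6·2·2]=4.898979
k: max(0,(0)−(-1))=1 … min(2+(0),2−(-1))=2
  k=1: (−1)^0·4.8990/(2)·0.1033^3·0.9946^1 = +0.002687
  k=2: (−1)^1·4.8990/(2)·0.1033^1·0.9946^3 = -0.249020
d^2_{-1,0}(2.9346) = +0.002687 -0.249020 = -0.246334
|D^2_{-1,0}|² = |d^2_{-1,0}(β)|² = (-0.246334)² = 0.060680 (the z-rotation phases have unit modulus)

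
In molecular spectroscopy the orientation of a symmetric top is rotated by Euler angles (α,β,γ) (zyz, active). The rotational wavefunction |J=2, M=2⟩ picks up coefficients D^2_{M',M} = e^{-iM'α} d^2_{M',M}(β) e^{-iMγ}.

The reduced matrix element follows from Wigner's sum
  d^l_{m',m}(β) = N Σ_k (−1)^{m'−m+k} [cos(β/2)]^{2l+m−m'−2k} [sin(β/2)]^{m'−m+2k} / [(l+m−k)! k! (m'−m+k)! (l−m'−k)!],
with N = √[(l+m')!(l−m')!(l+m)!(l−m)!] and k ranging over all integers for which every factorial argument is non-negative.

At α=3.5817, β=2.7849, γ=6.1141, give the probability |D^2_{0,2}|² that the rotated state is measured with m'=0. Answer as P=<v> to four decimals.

P=0.0056

First d^2_{0,2}(β=2.7849), then the phase factors e^{-i(0)α} and e^{-i(2)γ}:
Half-angle: c=0.177402, s=0.984138. N=√(2·2·24·1)=9.797959
The bounds max(0,m−m')=2 and min(l+m,l−m')=2 give 1 term
  k=2: (−1)^0·9.7980/(4)·0.1774^2·0.9841^2 = +0.074663
d^2_{0,2}(2.7849) = +0.074663
|D^2_{0,2}|² = |d^2_{0,2}(β)|² = (+0.074663)² = 0.005575 (the z-rotation phases have unit modulus)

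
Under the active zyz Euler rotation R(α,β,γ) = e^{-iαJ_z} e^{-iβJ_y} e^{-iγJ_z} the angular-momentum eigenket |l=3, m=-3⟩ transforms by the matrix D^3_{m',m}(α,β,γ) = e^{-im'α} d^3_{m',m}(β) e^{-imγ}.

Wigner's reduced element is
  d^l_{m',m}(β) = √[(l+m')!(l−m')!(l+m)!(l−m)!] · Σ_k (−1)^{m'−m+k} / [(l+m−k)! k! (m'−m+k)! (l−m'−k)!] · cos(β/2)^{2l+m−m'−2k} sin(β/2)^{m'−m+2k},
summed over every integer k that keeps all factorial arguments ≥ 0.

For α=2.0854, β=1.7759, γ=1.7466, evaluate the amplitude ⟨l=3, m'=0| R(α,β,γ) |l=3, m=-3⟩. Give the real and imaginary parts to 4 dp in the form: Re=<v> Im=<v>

Re=-0.2640 Im=0.4533

D^3_{0,-3}(2.0854,1.7759,1.7466) = e^{-i·0·2.0854}·d^3_{0,-3}(1.7759)·e^{-i·-3·1.7466}. Compute d first:
With c≡cos(β/2)=0.631004 and s≡sin(β/2)=0.775780, N=[6·6·1·720]^{1/2}=160.996894
Admissible k: 0..0 (factorial args all ≥0)
  k=0: (−1)^3·160.9969/(36)·0.6310^3·0.7758^3 = -0.524597
d^3_{0,-3}(1.7759) = -0.524597
Phases: e^{-i·(0)·2.0854}=+1.000000+0.000000i, e^{-i·(-3)·1.7466}=+0.503298-0.864113i ⇒ D=-0.264029+0.453311i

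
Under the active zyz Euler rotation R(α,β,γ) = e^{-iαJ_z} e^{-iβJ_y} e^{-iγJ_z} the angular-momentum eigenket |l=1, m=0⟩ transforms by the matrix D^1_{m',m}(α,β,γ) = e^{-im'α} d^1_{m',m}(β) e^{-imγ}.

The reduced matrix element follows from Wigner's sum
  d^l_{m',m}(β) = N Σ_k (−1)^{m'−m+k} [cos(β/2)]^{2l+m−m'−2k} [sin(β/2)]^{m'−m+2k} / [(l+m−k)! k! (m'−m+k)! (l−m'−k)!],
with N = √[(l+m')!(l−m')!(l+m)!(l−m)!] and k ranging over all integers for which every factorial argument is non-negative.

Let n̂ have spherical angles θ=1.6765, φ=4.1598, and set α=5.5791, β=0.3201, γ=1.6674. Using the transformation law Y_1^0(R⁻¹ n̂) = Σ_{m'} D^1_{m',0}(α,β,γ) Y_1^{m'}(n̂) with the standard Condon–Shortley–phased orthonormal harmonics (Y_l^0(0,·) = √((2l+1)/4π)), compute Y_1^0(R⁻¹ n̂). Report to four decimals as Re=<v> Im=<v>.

Need the full column D^1_{m',0} for m'=−1..1 at α=5.5791, β=0.3201, γ=1.6674.
cos(β/2)=0.987219, sin(β/2)=0.159368
d^1_{-1,0}: single k=1 term ⇒ +0.222499;  D = +0.169590-0.144032i
d^1_{0,0}: k∈[0..1] ⇒ +0.974602 -0.025398 = +0.949204;  D = +0.949204+0.000000i
d^1_{1,0}: single k=0 term ⇒ -0.222499;  D = -0.169590-0.144032i
Y_1^{m'}(θ=1.6765,φ=4.1598) and Σ D·Y over m':
  (+0.1696-0.1440i)·(-0.1803+0.2924i)  (+0.9492+0.0000i)·(-0.0516+0.0000i)  (-0.1696-0.1440i)·(+0.1803+0.2924i)
Y_1^0(R⁻¹ n̂) = -0.025859+0.000000i

Re=-0.0259 Im=0.0000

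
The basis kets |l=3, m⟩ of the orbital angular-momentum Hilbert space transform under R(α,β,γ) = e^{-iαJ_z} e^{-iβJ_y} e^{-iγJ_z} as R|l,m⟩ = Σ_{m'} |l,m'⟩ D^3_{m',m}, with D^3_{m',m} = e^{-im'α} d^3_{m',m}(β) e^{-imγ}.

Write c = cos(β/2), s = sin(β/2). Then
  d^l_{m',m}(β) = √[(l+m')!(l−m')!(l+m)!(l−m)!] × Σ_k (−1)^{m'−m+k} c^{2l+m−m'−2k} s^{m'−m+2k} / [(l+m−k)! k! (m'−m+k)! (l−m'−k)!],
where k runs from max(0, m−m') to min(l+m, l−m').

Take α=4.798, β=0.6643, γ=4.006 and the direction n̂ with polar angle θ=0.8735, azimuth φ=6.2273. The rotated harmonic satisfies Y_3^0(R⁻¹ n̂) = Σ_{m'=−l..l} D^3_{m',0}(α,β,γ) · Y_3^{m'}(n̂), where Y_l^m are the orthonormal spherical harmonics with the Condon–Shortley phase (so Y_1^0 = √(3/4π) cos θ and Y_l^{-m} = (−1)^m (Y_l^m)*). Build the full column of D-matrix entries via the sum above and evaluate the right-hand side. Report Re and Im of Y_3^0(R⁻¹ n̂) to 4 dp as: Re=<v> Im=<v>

Re=-0.2910 Im=0.0000

Need the full column D^3_{m',0} for m'=−3..3 at α=4.798, β=0.6643, γ=4.006.
cos(β/2)=0.945343, sin(β/2)=0.326076
d^3_{-3,0}: single k=3 term ⇒ +0.130991;  D = -0.033274+0.126694i
d^3_{-2,0}: k∈[2..3] ⇒ +0.465112 -0.055337 = +0.409775;  D = -0.403783-0.069820i
d^3_{-1,0}: k∈[1..3] ⇒ +0.852821 -0.304396 +0.012072 = +0.560497;  D = +0.047926-0.558445i
d^3_{0,0}: k∈[0..3] ⇒ +0.713736 -0.764257 +0.090928 -0.001202 = +0.039205;  D = +0.039205+0.000000i
d^3_{1,0}: k∈[0..2] ⇒ -0.852821 +0.304396 -0.012072 = -0.560497;  D = -0.047926-0.558445i
d^3_{2,0}: k∈[0..1] ⇒ +0.465112 -0.055337 = +0.409775;  D = -0.403783+0.069820i
d^3_{3,0}: single k=0 term ⇒ -0.130991;  D = +0.033274+0.126694i
Y_3^{m'}(θ=0.8735,φ=6.2273) and Σ D·Y over m':
  (-0.0333+0.1267i)·(+0.1853+0.0314i)  (-0.4038-0.0698i)·(+0.3832+0.0430i)  (+0.0479-0.5584i)·(+0.2626+0.0147i)  (+0.0392+0.0000i)·(-0.2248+0.0000i)  (-0.0479-0.5584i)·(-0.2626+0.0147i)  (-0.4038+0.0698i)·(+0.3832-0.0430i)  (+0.0333+0.1267i)·(-0.1853+0.0314i)
Y_3^0(R⁻¹ n̂) = -0.290999-0.000000i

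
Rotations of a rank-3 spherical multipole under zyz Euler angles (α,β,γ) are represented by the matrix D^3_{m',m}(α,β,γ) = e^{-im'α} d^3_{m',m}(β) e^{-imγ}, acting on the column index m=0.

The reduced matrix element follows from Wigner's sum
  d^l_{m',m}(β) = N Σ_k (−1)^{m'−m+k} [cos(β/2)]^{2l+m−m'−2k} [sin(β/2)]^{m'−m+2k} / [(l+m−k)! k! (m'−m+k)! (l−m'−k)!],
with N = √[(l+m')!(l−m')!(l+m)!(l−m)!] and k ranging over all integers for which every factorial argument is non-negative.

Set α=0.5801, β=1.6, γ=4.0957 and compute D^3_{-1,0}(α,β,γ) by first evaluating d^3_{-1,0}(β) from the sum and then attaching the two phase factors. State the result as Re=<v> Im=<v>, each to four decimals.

Re=-0.3605 Im=-0.2362

D^3_{-1,0}(0.5801,1.6,4.0957) = e^{-i·-1·0.5801}·d^3_{-1,0}(1.6)·e^{-i·0·4.0957}. Compute d first:
c=cos(1.6/2)=0.696707, s=sin(1.6/2)=0.717356; N=√[2·24·6·6]=41.569219
Admissible k: 1..3 (factorial args all ≥0)
  k=1: (−1)^0·41.5692/(12)·0.6967^5·0.7174^1 = +0.407920
  k=2: (−1)^1·41.5692/(4)·0.6967^3·0.7174^3 = -1.297377
  k=3: (−1)^2·41.5692/(12)·0.6967^1·0.7174^5 = +0.458474
d^3_{-1,0}(1.6) = +0.407920 -1.297377 +0.458474 = -0.430983
Attach z-rotation phases: D = e^{-i(-1)(0.5801)}·(-0.430983)·e^{-i(0)(4.0957)} = -0.360477-0.236225i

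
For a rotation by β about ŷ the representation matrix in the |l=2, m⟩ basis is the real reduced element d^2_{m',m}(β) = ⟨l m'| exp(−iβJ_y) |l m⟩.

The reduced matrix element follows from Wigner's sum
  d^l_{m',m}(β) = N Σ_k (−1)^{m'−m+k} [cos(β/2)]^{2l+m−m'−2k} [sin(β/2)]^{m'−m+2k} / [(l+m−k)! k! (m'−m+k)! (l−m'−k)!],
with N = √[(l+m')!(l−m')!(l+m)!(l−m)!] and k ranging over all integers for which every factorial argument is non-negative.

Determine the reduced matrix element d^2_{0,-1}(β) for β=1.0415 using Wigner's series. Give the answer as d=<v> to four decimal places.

d^2_{0,-1}(β=1.0415) via Wigner's sum:
Half-angle: c=0.867446, s=0.497531. N=√(2·2·1·6)=4.898979
Admissible k: 0..1 (factorial args all ≥0)
  k=0: (−1)^1·4.8990/(2)·0.8674^3·0.4975^1 = -0.795469
  k=1: (−1)^2·4.8990/(2)·0.8674^1·0.4975^3 = +0.261685
d^2_{0,-1}(1.0415) = -0.795469 +0.261685 = -0.533785

d=-0.5338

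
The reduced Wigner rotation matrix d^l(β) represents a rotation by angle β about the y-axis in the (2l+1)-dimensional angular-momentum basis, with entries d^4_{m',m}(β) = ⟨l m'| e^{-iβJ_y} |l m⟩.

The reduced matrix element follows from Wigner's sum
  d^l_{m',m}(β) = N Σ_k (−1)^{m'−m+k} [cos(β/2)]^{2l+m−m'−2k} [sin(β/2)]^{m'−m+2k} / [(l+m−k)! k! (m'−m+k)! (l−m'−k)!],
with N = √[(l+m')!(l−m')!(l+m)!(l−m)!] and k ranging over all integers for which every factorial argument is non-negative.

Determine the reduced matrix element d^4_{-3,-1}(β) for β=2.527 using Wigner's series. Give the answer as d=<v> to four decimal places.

d^4_{-3,-1}(β=2.527) via Wigner's sum:
c=cos(2.527/2)=0.302483, s=sin(2.527/2)=0.953155; N=√[1·5040·6·120]=1904.940944
k∈{2,3} keeps every argument non-negative
  k=2: (−1)^0·1904.9409/(240)·0.3025^6·0.9532^2 = +0.005523
  k=3: (−1)^1·1904.9409/(144)·0.3025^4·0.9532^4 = -0.091406
d^4_{-3,-1}(2.527) = +0.005523 -0.091406 = -0.085883

d=-0.0859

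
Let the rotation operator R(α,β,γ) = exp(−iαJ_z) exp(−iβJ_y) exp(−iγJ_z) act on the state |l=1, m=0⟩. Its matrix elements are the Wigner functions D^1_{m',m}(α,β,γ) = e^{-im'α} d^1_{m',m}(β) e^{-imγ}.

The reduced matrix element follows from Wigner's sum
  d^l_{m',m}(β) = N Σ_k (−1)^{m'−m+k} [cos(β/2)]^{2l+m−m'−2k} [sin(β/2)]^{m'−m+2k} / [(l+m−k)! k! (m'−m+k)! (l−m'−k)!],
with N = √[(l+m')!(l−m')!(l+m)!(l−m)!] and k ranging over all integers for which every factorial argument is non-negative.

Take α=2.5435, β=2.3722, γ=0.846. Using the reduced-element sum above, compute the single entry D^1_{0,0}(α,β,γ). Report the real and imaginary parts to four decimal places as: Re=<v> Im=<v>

First d^1_{0,0}(β=2.3722), then the phase factors e^{-i(0)α} and e^{-i(0)γ}:
Half-angle: c=0.375278, s=0.926912. N=√(1·1·1·1)=1.000000
Admissible k: 0..1 (factorial args all ≥0)
  k=0: (−1)^0·1.0000/(1)·0.3753^2·0.9269^0 = +0.140833
  k=1: (−1)^1·1.0000/(1)·0.3753^0·0.9269^2 = -0.859167
d^1_{0,0}(2.3722) = +0.140833 -0.859167 = -0.718333
Phases: e^{-i·(0)·2.5435}=+1.000000+0.000000i, e^{-i·(0)·0.846}=+1.000000+0.000000i ⇒ D=-0.718333+0.000000i

Re=-0.7183 Im=0.0000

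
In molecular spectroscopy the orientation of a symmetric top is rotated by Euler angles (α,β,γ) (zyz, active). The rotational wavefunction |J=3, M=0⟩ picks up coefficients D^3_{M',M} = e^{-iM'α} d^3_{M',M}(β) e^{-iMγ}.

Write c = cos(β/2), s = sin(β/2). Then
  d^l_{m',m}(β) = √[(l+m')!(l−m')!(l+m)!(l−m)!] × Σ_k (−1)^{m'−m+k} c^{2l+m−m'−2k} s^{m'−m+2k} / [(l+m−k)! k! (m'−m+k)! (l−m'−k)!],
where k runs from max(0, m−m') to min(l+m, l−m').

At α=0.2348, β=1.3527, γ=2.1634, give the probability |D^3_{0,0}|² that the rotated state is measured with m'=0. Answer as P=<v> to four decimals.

P=0.0895

First d^3_{0,0}(β=1.3527), then the phase factors e^{-i(0)α} and e^{-i(0)γ}:
Half-angle: c=0.779863, s=0.625951. N=√(6·6·6·6)=36.000000
The bounds max(0,m−m')=0 and min(l+m,l−m')=3 give 4 terms
  k=0: (−1)^0·36.0000/(36)·0.7799^6·0.6260^0 = +0.224962
  k=1: (−1)^1·36.0000/(4)·0.7799^4·0.6260^2 = -1.304353
  k=2: (−1)^2·36.0000/(4)·0.7799^2·0.6260^4 = +0.840309
  k=3: (−1)^3·36.0000/(36)·0.7799^0·0.6260^6 = -0.060151
d^3_{0,0}(1.3527) = +0.224962 -1.304353 +0.840309 -0.060151 = -0.299233
|D^3_{0,0}|² = |d^3_{0,0}(β)|² = (-0.299233)² = 0.089540 (the z-rotation phases have unit modulus)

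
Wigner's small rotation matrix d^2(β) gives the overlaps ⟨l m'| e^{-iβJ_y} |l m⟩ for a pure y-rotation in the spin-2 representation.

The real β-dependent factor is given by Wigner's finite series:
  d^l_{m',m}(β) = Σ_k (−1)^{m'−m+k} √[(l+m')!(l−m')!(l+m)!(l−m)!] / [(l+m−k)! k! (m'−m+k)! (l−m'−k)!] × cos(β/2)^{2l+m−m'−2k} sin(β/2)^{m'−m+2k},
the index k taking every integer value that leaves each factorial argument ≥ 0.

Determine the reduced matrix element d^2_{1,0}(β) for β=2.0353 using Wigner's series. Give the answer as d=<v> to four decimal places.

d^2_{1,0}(β=2.0353) via Wigner's sum:
With c≡cos(β/2)=0.525367 and s≡sin(β/2)=0.850876, N=[6·1·2·2]^{1/2}=4.898979
The bounds max(0,m−m')=0 and min(l+m,l−m')=1 give 2 terms
  k=0: (−1)^1·4.8990/(2)·0.5254^3·0.8509^1 = -0.302225
  k=1: (−1)^2·4.8990/(2)·0.5254^1·0.8509^3 = +0.792751
d^2_{1,0}(2.0353) = -0.302225 +0.792751 = +0.490526

d=0.4905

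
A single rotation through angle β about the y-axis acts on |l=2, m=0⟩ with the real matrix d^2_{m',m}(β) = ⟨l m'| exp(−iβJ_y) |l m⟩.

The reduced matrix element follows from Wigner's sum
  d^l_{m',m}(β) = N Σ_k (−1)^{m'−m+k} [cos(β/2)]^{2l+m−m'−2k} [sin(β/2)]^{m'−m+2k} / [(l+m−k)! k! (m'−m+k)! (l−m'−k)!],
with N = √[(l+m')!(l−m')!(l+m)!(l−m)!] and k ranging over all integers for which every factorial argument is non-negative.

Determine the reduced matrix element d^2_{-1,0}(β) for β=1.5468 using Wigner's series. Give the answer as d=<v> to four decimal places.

d^2_{-1,0}(β=1.5468) via Wigner's sum:
With c≡cos(β/2)=0.715540 and s≡sin(β/2)=0.698572, N=[1·6·2·2]^{1/2}=4.898979
The bounds max(0,m−m')=1 and min(l+m,l−m')=2 give 2 terms
  k=1: (−1)^0·4.8990/(2)·0.7155^3·0.6986^1 = +0.626885
  k=2: (−1)^1·4.8990/(2)·0.7155^1·0.6986^3 = -0.597507
d^2_{-1,0}(1.5468) = +0.626885 -0.597507 = +0.029378

d=0.0294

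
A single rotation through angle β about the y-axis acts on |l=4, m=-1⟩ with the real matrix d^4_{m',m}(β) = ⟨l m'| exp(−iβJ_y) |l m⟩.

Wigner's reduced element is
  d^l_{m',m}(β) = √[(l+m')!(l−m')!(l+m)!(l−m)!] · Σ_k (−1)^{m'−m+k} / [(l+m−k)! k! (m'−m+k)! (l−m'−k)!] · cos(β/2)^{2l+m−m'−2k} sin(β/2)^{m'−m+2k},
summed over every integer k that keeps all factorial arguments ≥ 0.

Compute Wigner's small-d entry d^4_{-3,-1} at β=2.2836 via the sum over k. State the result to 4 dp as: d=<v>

d^4_{-3,-1}(β=2.2836) via Wigner's sum:
With c≡cos(β/2)=0.415958 and s≡sin(β/2)=0.909384, N=[1·5040·6·120]^{1/2}=1904.940944
Admissible k: 2..3 (factorial args all ≥0)
  k=2: (−1)^0·1904.9409/(240)·0.4160^6·0.9094^2 = +0.033999
  k=3: (−1)^1·1904.9409/(144)·0.4160^4·0.9094^4 = -0.270836
d^4_{-3,-1}(2.2836) = +0.033999 -0.270836 = -0.236837

d=-0.2368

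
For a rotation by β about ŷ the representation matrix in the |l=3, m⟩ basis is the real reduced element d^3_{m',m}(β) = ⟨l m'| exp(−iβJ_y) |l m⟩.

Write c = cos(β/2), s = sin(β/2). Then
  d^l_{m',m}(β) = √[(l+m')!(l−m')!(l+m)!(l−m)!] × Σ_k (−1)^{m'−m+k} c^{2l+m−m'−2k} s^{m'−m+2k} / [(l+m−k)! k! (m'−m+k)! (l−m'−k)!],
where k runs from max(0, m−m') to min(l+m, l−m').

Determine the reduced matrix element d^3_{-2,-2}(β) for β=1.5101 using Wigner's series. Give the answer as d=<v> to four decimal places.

d^3_{-2,-2}(β=1.5101) via Wigner's sum:
c=cos(1.5101/2)=0.728237, s=sin(1.5101/2)=0.685325; N=√[1·120·1·120]=120.000000
Admissible k: 0..1 (factorial args all ≥0)
  k=0: (−1)^0·120.0000/(120)·0.7282^6·0.6853^0 = +0.149155
  k=1: (−1)^1·120.0000/(24)·0.7282^4·0.6853^2 = -0.660473
d^3_{-2,-2}(1.5101) = +0.149155 -0.660473 = -0.511318

d=-0.5113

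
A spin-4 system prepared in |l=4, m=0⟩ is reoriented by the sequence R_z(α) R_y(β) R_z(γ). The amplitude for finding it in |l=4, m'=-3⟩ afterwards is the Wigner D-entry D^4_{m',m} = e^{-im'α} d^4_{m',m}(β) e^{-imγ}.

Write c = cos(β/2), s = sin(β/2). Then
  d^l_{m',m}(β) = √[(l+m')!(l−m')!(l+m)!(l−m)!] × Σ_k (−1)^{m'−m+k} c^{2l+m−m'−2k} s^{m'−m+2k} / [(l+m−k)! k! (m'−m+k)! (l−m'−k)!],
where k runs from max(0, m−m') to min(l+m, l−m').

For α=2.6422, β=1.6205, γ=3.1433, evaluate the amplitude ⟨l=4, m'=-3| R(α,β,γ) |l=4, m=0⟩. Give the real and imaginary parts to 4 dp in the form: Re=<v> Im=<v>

Re=0.0053 Im=-0.0730

Split into d^4_{-3,0}(β=1.6205) × two z-phases.
Half-angle: c=0.689317, s=0.724460. N=√(1·5040·24·24)=1703.830978
Admissible k: 3..4 (factorial args all ≥0)
  k=3: (−1)^0·1703.8310/(144)·0.6893^5·0.7245^3 = +0.700168
  k=4: (−1)^1·1703.8310/(144)·0.6893^3·0.7245^5 = -0.773379
d^4_{-3,0}(1.6205) = +0.700168 -0.773379 = -0.073211
Phases: e^{-i·(-3)·2.6422}=-0.072555+0.997364i, e^{-i·(0)·3.1433}=+1.000000+0.000000i ⇒ D=+0.005312-0.073018i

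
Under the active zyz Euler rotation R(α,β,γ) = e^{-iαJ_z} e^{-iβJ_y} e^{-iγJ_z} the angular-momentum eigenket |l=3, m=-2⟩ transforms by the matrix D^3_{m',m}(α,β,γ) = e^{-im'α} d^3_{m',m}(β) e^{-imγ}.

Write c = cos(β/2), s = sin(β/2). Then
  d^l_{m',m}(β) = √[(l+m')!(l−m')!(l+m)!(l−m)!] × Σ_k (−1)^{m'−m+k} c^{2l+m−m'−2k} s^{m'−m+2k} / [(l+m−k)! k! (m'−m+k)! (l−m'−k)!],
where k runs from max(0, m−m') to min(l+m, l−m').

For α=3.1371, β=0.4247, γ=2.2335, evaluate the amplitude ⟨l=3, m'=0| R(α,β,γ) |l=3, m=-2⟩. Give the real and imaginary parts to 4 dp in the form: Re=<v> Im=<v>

Split into d^3_{0,-2}(β=0.4247) × two z-phases.
Half-angle: c=0.977538, s=0.210758. N=√(6·6·1·120)=65.726707
k: max(0,(-2)−(0))=0 … min(3+(-2),3−(0))=1
  k=0: (−1)^2·65.7267/(12)·0.9775^4·0.2108^2 = +0.222158
  k=1: (−1)^3·65.7267/(12)·0.9775^2·0.2108^4 = -0.010327
d^3_{0,-2}(0.4247) = +0.222158 -0.010327 = +0.211832
Attach z-rotation phases: D = e^{-i(0)(3.1371)}·(+0.211832)·e^{-i(-2)(2.2335)} = -0.051461-0.205486i

Re=-0.0515 Im=-0.2055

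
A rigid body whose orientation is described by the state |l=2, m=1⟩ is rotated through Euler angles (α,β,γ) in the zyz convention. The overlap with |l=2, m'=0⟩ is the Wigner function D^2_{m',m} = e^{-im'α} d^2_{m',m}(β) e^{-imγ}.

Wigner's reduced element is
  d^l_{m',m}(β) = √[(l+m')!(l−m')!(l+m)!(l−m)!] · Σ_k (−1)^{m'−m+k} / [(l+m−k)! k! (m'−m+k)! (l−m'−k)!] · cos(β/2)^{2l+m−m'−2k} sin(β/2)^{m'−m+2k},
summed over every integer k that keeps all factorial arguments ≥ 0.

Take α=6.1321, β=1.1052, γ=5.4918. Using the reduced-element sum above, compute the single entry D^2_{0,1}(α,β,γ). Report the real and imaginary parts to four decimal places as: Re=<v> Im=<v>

Re=0.3453 Im=0.3495

Split into d^2_{0,1}(β=1.1052) × two z-phases.
c=cos(1.1052/2)=0.851163, s=sin(1.1052/2)=0.524902; N=√[2·2·6·1]=4.898979
k∈{1,2} keeps every argument non-negative
  k=1: (−1)^0·4.8990/(2)·0.8512^3·0.5249^1 = +0.792851
  k=2: (−1)^1·4.8990/(2)·0.8512^1·0.5249^3 = -0.301525
d^2_{0,1}(1.1052) = +0.792851 -0.301525 = +0.491326
Phases: e^{-i·(0)·6.1321}=+1.000000+0.000000i, e^{-i·(1)·5.4918}=+0.702861+0.711328i ⇒ D=+0.345334+0.349494i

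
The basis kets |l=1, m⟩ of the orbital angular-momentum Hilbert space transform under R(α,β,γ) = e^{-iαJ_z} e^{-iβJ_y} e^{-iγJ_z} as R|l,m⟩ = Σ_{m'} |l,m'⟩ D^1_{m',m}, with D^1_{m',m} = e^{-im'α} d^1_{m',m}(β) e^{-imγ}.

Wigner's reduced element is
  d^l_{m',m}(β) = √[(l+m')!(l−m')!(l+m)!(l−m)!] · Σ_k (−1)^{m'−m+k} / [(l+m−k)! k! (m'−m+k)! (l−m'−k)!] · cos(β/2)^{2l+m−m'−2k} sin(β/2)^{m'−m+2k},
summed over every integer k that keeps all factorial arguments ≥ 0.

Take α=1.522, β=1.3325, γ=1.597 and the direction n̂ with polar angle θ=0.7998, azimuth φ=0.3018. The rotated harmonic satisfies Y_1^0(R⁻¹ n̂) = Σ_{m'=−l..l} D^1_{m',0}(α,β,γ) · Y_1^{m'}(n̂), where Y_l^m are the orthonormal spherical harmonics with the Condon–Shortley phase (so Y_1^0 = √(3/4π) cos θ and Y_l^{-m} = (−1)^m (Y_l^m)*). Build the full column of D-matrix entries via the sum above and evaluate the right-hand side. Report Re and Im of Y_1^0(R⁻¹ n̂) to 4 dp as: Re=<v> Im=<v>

Re=0.1973 Im=0.0000

Need the full column D^1_{m',0} for m'=−1..1 at α=1.522, β=1.3325, γ=1.597.
cos(β/2)=0.786145, sin(β/2)=0.618042
d^1_{-1,0}: single k=1 term ⇒ +0.687125;  D = +0.033516+0.686307i
d^1_{0,0}: k∈[0..1] ⇒ +0.618024 -0.381976 = +0.236047;  D = +0.236047+0.000000i
d^1_{1,0}: single k=0 term ⇒ -0.687125;  D = -0.033516+0.686307i
Y_1^{m'}(θ=0.7998,φ=0.3018) and Σ D·Y over m':
  (+0.0335+0.6863i)·(+0.2366-0.0737i)  (+0.2360+0.0000i)·(+0.3405+0.0000i)  (-0.0335+0.6863i)·(-0.2366-0.0737i)
Y_1^0(R⁻¹ n̂) = +0.197328+0.000000i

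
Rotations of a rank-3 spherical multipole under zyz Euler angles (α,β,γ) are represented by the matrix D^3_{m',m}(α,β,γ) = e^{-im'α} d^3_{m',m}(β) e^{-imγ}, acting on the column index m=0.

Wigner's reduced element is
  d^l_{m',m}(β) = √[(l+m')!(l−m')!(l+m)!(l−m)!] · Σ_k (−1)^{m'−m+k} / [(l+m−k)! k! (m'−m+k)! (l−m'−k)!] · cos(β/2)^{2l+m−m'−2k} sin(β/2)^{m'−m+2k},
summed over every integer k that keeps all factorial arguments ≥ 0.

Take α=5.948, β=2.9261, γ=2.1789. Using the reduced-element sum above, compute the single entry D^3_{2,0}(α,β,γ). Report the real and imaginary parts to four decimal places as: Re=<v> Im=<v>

First d^3_{2,0}(β=2.9261), then the phase factors e^{-i(2)α} and e^{-i(0)γ}:
c=cos(2.9261/2)=0.107538, s=sin(2.9261/2)=0.994201; N=√[120·1·6·6]=65.726707
k: max(0,(0)−(2))=0 … min(3+(0),3−(2))=1
  k=0: (−1)^2·65.7267/(12)·0.1075^4·0.9942^2 = +0.000724
  k=1: (−1)^3·65.7267/(12)·0.1075^2·0.9942^4 = -0.061884
d^3_{2,0}(2.9261) = +0.000724 -0.061884 = -0.061160
Phases: e^{-i·(2)·5.948}=+0.783591+0.621276i, e^{-i·(0)·2.1789}=+1.000000+0.000000i ⇒ D=-0.047925-0.037997i

Re=-0.0479 Im=-0.0380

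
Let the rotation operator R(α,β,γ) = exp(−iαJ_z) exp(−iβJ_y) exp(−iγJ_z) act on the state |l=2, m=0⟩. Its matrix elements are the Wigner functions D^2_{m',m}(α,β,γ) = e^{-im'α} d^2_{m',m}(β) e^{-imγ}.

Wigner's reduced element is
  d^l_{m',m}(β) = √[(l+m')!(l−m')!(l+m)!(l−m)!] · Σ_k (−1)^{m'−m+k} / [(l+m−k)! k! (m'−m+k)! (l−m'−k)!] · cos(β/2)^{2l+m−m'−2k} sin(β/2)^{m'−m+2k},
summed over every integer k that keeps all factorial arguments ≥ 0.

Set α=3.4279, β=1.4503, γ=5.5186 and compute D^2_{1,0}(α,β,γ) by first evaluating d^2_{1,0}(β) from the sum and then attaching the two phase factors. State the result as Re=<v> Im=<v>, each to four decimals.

First d^2_{1,0}(β=1.4503), then the phase factors e^{-i(1)α} and e^{-i(0)γ}:
c=cos(1.4503/2)=0.748400, s=sin(1.4503/2)=0.663248; N=√[6·1·2·2]=4.898979
The bounds max(0,m−m')=0 and min(l+m,l−m')=1 give 2 terms
  k=0: (−1)^1·4.8990/(2)·0.7484^3·0.6632^1 = -0.681009
  k=1: (−1)^2·4.8990/(2)·0.7484^1·0.6632^3 = +0.534856
d^2_{1,0}(1.4503) = -0.681009 +0.534856 = -0.146153
D = (-0.959293+0.282412i)·(-0.146153)·(+1.000000+0.000000i) = +0.140204-0.041275i

Re=0.1402 Im=-0.0413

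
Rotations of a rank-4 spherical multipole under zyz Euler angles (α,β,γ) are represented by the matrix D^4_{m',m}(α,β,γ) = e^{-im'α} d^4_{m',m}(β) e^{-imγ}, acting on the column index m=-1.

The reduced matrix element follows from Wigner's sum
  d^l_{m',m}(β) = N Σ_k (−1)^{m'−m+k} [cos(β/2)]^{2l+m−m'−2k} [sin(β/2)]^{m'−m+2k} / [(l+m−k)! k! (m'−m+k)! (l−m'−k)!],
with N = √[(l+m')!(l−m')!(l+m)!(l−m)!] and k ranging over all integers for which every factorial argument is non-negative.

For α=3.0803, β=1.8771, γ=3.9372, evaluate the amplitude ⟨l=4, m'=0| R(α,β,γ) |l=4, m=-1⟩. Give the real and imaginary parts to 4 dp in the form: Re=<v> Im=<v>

First d^4_{0,-1}(β=1.8771), then the phase factors e^{-i(0)α} and e^{-i(-1)γ}:
Half-angle: c=0.590958, s=0.806702. N=√(24·24·6·120)=643.987578
Admissible k: 0..3 (factorial args all ≥0)
  k=0: (−1)^1·643.9876/(144)·0.5910^7·0.8067^1 = -0.090808
  k=1: (−1)^2·643.9876/(24)·0.5910^5·0.8067^3 = +1.015290
  k=2: (−1)^3·643.9876/(24)·0.5910^3·0.8067^5 = -1.891920
  k=3: (−1)^4·643.9876/(144)·0.5910^1·0.8067^7 = +0.587576
d^4_{0,-1}(1.8771) = -0.090808 +1.015290 -1.891920 +0.587576 = -0.379862
Attach z-rotation phases: D = e^{-i(0)(3.0803)}·(-0.379862)·e^{-i(-1)(3.9372)} = +0.265847+0.271331i

Re=0.2658 Im=0.2713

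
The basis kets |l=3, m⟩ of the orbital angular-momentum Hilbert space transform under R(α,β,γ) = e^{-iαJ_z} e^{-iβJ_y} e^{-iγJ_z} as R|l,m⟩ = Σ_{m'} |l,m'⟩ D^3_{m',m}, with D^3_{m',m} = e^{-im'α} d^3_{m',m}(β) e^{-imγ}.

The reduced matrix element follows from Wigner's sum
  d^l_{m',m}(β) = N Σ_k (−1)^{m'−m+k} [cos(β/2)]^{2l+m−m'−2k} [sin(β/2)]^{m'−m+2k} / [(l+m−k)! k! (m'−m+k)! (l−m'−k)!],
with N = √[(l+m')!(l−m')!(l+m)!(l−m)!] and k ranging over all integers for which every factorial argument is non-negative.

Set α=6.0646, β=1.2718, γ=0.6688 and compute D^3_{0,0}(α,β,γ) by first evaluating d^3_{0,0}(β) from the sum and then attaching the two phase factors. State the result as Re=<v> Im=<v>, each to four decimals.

Re=-0.3779 Im=0.0000

Split into d^3_{0,0}(β=1.2718) × two z-phases.
c=cos(1.2718/2)=0.804538, s=sin(1.2718/2)=0.593902; N=√[6·6·6·6]=36.000000
The bounds max(0,m−m')=0 and min(l+m,l−m')=3 give 4 terms
  k=0: (−1)^0·36.0000/(36)·0.8045^6·0.5939^0 = +0.271193
  k=1: (−1)^1·36.0000/(4)·0.8045^4·0.5939^2 = -1.330017
  k=2: (−1)^2·36.0000/(4)·0.8045^2·0.5939^4 = +0.724759
  k=3: (−1)^3·36.0000/(36)·0.8045^0·0.5939^6 = -0.043882
d^3_{0,0}(1.2718) = +0.271193 -1.330017 +0.724759 -0.043882 = -0.377947
Phases: e^{-i·(0)·6.0646}=+1.000000+0.000000i, e^{-i·(0)·0.6688}=+1.000000+0.000000i ⇒ D=-0.377947+0.000000i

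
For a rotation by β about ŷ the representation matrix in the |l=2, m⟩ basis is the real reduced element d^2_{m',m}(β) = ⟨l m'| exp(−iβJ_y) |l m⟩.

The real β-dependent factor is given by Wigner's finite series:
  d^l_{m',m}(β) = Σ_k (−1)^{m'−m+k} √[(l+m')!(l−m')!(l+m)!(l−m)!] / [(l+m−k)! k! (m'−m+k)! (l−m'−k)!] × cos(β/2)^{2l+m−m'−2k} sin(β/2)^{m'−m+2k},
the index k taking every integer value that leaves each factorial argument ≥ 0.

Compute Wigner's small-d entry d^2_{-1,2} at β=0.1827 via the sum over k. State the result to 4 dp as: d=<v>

d=0.0015

d^2_{-1,2}(β=0.1827) via Wigner's sum:
Half-angle: c=0.995830, s=0.091223. N=√(1·6·24·1)=12.000000
k: max(0,(2)−(-1))=3 … min(2+(2),2−(-1))=3
  k=3: (−1)^0·12.0000/(6)·0.9958^1·0.0912^3 = +0.001512
d^2_{-1,2}(0.1827) = +0.001512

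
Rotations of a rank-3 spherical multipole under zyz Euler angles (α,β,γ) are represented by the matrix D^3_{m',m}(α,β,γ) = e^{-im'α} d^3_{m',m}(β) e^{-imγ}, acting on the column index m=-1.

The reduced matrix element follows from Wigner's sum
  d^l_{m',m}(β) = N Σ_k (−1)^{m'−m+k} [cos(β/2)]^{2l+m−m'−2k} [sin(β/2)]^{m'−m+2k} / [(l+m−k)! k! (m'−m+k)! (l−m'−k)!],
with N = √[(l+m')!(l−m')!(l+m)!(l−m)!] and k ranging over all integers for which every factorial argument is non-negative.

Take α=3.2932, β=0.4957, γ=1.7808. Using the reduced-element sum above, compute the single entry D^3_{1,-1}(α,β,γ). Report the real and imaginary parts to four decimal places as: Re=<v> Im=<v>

Split into d^3_{1,-1}(β=0.4957) × two z-phases.
c=cos(0.4957/2)=0.969442, s=sin(0.4957/2)=0.245320; N=√[24·2·2·24]=48.000000
k: max(0,(-1)−(1))=0 … min(3+(-1),3−(1))=2
  k=0: (−1)^2·48.0000/(8)·0.9694^4·0.2453^2 = +0.318937
  k=1: (−1)^3·48.0000/(6)·0.9694^2·0.2453^4 = -0.027231
  k=2: (−1)^4·48.0000/(48)·0.9694^0·0.2453^6 = +0.000218
d^3_{1,-1}(0.4957) = +0.318937 -0.027231 +0.000218 = +0.291924
Phases: e^{-i·(1)·3.2932}=-0.988530+0.151027i, e^{-i·(-1)·1.7808}=-0.208463+0.978030i ⇒ D=+0.017038-0.291427i

Re=0.0170 Im=-0.2914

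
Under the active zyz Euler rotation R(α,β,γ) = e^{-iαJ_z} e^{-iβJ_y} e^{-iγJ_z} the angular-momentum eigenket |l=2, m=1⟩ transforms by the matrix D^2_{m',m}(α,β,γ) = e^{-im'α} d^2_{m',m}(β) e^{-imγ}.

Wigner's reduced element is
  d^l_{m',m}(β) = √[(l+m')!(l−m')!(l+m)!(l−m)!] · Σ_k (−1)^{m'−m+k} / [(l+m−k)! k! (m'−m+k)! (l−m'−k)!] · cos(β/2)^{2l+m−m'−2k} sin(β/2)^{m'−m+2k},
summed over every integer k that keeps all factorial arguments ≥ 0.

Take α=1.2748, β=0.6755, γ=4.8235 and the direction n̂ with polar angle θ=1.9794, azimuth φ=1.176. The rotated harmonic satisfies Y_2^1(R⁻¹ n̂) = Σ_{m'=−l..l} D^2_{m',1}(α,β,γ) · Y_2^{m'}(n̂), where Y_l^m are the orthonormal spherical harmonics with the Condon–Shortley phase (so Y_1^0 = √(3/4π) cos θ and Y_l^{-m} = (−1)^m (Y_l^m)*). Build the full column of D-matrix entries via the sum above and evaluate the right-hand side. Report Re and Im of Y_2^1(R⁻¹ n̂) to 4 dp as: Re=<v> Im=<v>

Re=-0.0396 Im=-0.1905

Need the full column D^2_{m',1} for m'=−2..2 at α=1.2748, β=0.6755, γ=4.8235.
cos(β/2)=0.943503, sin(β/2)=0.331365
d^2_{-2,1}: single k=3 term ⇒ +0.068658;  D = -0.044394-0.052375i
d^2_{-1,1}: k∈[2..3] ⇒ +0.293238 -0.012057 = +0.281182;  D = -0.258201+0.111335i
d^2_{0,1}: k∈[1..2] ⇒ +0.681729 -0.084089 = +0.597640;  D = +0.066268+0.593955i
d^2_{1,1}: k∈[0..1] ⇒ +0.792451 -0.293238 = +0.499213;  D = +0.490705+0.091772i
d^2_{2,1}: single k=0 term ⇒ -0.556629;  D = -0.257475+0.493501i
Y_2^{m'}(θ=1.9794,φ=1.176) and Σ D·Y over m':
  (-0.0444-0.0524i)·(-0.2291-0.2310i)  (-0.2582+0.1113i)·(-0.1083+0.2600i)  (+0.0663+0.5940i)·(-0.1660+0.0000i)  (+0.4907+0.0918i)·(+0.1083+0.2600i)  (-0.2575+0.4935i)·(-0.2291+0.2310i)
Y_2^1(R⁻¹ n̂) = -0.039618-0.190530i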